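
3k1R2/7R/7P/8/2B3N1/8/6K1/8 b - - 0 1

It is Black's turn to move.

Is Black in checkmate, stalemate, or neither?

Black to move; black king on d8.
In check: yes, from the white rook on f8.
King squares — c7: attacked by Rh7; d7: attacked by Rh7; e7: attacked by Rh7; c8: attacked by Rf8; e8: attacked by Rf8.
Legal moves for Black: none.
In check with no legal moves → checkmate.

checkmate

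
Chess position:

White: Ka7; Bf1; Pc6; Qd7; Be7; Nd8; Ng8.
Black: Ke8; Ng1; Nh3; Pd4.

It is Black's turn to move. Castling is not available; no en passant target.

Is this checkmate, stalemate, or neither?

checkmate

Black to move; black king on e8.
In check: yes, from the white queen on d7.
King squares — d7: attacked by Pc6; e7: attacked by Qd7; f7: attacked by Nd8; d8: attacked by Qd7; f8: attacked by Be7.
Legal moves for Black: none.
In check with no legal moves → checkmate.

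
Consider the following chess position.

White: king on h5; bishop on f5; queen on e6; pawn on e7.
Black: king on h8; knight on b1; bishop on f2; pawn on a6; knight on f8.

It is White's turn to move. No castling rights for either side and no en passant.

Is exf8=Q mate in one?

yes

After exf8=Q: black king on h8; in check: yes, from the white queen on f8.
King squares — g7: attacked by Qf8; h7: attacked by Bf5; g8: attacked by Qe6.
Black has no legal moves → checkmate.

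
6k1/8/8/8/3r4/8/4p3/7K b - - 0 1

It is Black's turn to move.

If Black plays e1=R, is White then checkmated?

no

After e1=R: white king on h1; in check: yes, from the black rook on e1.
White has 2 legal replies: Kh2, Kg2.
In check but a legal move exists → not checkmate.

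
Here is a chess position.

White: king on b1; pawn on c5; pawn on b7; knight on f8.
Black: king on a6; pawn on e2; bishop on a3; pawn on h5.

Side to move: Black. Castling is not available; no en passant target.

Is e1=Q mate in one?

no

After e1=Q: white king on b1; in check: yes, from the black queen on e1.
White has 2 legal replies: Kc2, Ka2.
In check but a legal move exists → not checkmate.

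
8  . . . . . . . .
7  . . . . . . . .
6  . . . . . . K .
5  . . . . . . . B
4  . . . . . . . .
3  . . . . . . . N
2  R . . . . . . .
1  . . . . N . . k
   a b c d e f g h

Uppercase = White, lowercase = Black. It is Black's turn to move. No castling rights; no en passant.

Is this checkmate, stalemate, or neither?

stalemate

Black to move; black king on h1.
In check: no.
King squares — g1: attacked by Nh3; g2: attacked by Ne1; h2: attacked by Ra2.
Legal moves for Black: none.
Not in check and no legal moves → stalemate.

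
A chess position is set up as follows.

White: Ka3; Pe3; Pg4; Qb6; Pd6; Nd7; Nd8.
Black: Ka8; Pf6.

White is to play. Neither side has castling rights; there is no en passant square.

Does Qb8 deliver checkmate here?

yes

After Qb8: black king on a8; in check: yes, from the white queen on b8.
King squares — a7: attacked by Qb8; b7: attacked by Qb8; b8: attacked by Nd7.
Black has no legal moves → checkmate.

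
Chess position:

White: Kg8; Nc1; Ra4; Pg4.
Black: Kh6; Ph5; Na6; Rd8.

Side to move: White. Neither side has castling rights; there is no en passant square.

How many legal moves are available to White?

1

White to move; king on g8.
In check: yes, from the black rook on d8.
Legal moves: Kf7.
Count: 1.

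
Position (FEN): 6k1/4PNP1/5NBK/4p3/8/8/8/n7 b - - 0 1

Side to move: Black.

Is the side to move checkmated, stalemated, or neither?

Black to move; black king on g8.
In check: yes, from the white knight on f6.
King squares — f7: attacked by Bg6; g7: attacked by Kh6; h7: attacked by Nf6; f8: attacked by Pe7; h8: attacked by Nf7.
Legal moves for Black: none.
In check with no legal moves → checkmate.

checkmate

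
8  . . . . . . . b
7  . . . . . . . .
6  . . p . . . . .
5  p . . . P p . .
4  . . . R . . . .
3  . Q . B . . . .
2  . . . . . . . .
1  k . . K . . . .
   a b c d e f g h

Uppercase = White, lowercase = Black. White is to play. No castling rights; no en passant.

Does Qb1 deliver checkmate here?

After Qb1: black king on a1; in check: yes, from the white queen on b1.
King squares — b1: attacked by Bd3; a2: attacked by Qb1; b2: attacked by Qb1.
Black has no legal moves → checkmate.

yes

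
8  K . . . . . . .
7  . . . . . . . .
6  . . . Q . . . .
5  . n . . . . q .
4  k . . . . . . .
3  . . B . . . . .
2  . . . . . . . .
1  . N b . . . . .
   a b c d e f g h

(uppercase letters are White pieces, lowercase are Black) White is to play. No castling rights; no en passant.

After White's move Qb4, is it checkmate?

After Qb4: black king on a4; in check: yes, from the white queen on b4.
King squares — a3: attacked by Nb1; b3: attacked by Qb4; b4: attacked by Bc3; a5: attacked by Qb4; b5: own knight.
Black has no legal moves → checkmate.

yes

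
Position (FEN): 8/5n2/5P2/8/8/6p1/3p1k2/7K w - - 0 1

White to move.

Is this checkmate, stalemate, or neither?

White to move; white king on h1.
In check: no.
King squares — g1: attacked by Kf2; g2: attacked by Kf2; h2: attacked by Pg3.
Legal moves for White: none.
Not in check and no legal moves → stalemate.

stalemate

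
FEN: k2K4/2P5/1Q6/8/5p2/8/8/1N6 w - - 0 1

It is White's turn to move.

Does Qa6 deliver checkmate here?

After Qa6: black king on a8; in check: yes, from the white queen on a6.
King squares — a7: attacked by Qa6; b7: attacked by Qa6; b8: attacked by Pc7.
Black has no legal moves → checkmate.

yes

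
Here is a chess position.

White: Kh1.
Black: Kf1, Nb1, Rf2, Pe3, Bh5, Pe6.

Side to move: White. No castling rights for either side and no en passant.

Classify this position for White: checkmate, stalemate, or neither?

White to move; white king on h1.
In check: no.
King squares — g1: attacked by Kf1; g2: attacked by Kf1; h2: attacked by Rf2.
Legal moves for White: none.
Not in check and no legal moves → stalemate.

stalemate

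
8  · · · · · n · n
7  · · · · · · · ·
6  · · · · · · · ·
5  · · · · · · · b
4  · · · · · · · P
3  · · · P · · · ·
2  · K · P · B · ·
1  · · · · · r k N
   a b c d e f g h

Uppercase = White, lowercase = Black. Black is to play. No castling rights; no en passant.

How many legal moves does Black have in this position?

4

Black to move; king on g1.
In check: yes, from the white bishop on f2.
Legal moves: Kh2, Kg2, Kxh1, Rxf2.
Count: 4.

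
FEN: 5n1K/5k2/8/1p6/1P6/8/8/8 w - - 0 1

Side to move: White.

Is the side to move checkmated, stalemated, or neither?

stalemate

White to move; white king on h8.
In check: no.
King squares — g7: attacked by Kf7; h7: attacked by Nf8; g8: attacked by Kf7.
Legal moves for White: none.
Not in check and no legal moves → stalemate.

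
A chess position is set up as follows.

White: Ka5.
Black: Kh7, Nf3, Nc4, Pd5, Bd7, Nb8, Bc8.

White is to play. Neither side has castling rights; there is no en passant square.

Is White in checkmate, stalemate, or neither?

neither

White to move; white king on a5.
In check: yes, from the black knight on c4.
Legal moves for White: Kb4.
White is in check but has 1 legal move → neither.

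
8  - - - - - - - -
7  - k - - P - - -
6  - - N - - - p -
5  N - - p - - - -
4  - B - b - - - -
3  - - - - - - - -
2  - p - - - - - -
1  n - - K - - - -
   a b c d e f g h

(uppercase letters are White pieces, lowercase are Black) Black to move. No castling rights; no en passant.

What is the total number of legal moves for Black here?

Black to move; king on b7.
In check: yes, from the white knight on a5.
Legal moves: Kc8, Ka8, Kc7, Kb6, Ka6.
Count: 5.

5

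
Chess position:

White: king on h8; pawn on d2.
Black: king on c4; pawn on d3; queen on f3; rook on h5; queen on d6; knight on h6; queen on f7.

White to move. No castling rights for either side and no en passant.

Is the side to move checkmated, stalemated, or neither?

White to move; white king on h8.
In check: no.
King squares — g7: attacked by Qf7; h7: attacked by Qf7; g8: attacked by Nh6.
Legal moves for White: none.
Not in check and no legal moves → stalemate.

stalemate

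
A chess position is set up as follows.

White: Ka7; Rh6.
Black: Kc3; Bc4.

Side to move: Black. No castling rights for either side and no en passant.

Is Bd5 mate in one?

no

After Bd5: white king on a7; in check: no.
White is not in check, so this cannot be checkmate.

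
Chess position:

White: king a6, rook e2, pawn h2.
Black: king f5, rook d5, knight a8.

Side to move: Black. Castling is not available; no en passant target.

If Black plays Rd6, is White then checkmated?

no

After Rd6: white king on a6; in check: yes, from the black rook on d6.
White has 4 legal replies: Kb7, Ka7, Kb5, Ka5.
In check but a legal move exists → not checkmate.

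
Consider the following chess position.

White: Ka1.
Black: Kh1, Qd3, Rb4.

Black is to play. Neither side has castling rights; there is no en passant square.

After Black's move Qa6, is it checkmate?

yes

After Qa6: white king on a1; in check: yes, from the black queen on a6.
King squares — b1: attacked by Rb4; a2: attacked by Qa6; b2: attacked by Rb4.
White has no legal moves → checkmate.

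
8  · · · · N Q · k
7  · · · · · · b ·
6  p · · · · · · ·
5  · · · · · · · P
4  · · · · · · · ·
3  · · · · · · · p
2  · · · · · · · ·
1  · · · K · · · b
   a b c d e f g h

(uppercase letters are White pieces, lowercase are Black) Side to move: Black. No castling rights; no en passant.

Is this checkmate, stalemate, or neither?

neither

Black to move; black king on h8.
In check: yes, from the white queen on f8.
King squares — g7: own bishop; h7: available; g8: attacked by Qf8.
Legal moves for Black: Kh7, Bxf8.
Black is in check but has 2 legal moves → neither.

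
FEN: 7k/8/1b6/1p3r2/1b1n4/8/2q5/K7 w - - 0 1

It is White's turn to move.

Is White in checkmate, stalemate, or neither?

stalemate

White to move; white king on a1.
In check: no.
King squares — b1: attacked by Qc2; a2: attacked by Qc2; b2: attacked by Qc2.
Legal moves for White: none.
Not in check and no legal moves → stalemate.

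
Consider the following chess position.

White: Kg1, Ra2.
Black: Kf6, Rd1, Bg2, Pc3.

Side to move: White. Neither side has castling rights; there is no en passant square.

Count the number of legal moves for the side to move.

White to move; king on g1.
In check: yes, from the black rook on d1.
Legal moves: Kh2, Kxg2, Kf2.
Count: 3.

3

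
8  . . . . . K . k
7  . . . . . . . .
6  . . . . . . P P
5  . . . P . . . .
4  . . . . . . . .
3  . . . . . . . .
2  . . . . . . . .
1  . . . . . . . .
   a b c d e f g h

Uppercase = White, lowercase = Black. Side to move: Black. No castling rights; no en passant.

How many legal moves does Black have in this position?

0

Black to move; king on h8.
In check: no.
Legal moves: none.
Count: 0.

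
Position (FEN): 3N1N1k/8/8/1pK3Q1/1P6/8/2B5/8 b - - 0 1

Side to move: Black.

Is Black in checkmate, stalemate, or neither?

stalemate

Black to move; black king on h8.
In check: no.
King squares — g7: attacked by Qg5; h7: attacked by Bc2; g8: attacked by Qg5.
Legal moves for Black: none.
Not in check and no legal moves → stalemate.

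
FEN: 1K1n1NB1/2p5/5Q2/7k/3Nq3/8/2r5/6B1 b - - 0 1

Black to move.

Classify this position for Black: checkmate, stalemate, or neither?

neither

Black to move; black king on h5.
In check: no.
Legal moves for Black include: Nf7, Nb7, Ne6, Nc6+, Kg4, Qe8, Qa8+, Qh7, Qe7, Qb7#, Qg6, Qe6, Qc6, Qf5, Qe5, Qd5, Qh4, Qg4, ... (list truncated; more exist).
Black has legal moves and is not in check → neither.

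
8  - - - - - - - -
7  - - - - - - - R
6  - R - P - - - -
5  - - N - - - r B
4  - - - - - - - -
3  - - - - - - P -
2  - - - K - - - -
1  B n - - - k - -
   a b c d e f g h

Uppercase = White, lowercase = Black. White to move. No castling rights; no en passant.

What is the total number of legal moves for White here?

White to move; king on d2.
In check: yes, from the black knight on b1.
Legal moves: Ke3, Kd3, Kc2, Kd1, Kc1, Rxb1+.
Count: 6.

6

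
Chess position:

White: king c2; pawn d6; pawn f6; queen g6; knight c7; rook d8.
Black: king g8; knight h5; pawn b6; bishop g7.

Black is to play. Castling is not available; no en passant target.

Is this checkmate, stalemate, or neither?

checkmate

Black to move; black king on g8.
In check: yes, from the white rook on d8.
King squares — f7: attacked by Qg6; g7: own bishop; h7: attacked by Qg6; f8: attacked by Rd8; h8: attacked by Rd8.
Legal moves for Black: none.
In check with no legal moves → checkmate.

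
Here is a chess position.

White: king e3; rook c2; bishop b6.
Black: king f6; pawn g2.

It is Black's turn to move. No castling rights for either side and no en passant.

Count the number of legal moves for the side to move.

Black to move; king on f6.
In check: no.
Legal moves: Kg7, Kf7, Ke7, Kg6, Ke6, Kg5, Kf5, Ke5, g1=Q+, g1=R, g1=B+, g1=N.
Count: 12.

12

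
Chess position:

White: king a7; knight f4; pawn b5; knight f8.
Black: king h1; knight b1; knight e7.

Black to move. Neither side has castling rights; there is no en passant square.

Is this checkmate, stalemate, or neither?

Black to move; black king on h1.
In check: no.
Legal moves for Black: Ng8, Nc8+, Ng6, Nc6+, Nf5, Nd5, Kh2, Kg1, Nc3, Na3, Nd2.
Black has 11 legal moves and is not in check → neither.

neither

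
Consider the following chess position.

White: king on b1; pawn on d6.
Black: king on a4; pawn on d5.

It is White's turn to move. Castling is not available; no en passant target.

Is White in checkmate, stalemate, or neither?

neither

White to move; white king on b1.
In check: no.
Legal moves for White: Kc2, Kb2, Ka2, Kc1, Ka1, d7.
White has 6 legal moves and is not in check → neither.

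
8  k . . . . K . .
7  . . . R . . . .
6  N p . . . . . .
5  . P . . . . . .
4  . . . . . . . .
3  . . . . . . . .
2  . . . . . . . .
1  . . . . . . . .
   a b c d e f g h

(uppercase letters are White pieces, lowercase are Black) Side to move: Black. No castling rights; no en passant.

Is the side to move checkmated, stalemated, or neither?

stalemate

Black to move; black king on a8.
In check: no.
King squares — a7: attacked by Rd7; b7: attacked by Rd7; b8: attacked by Na6.
Legal moves for Black: none.
Not in check and no legal moves → stalemate.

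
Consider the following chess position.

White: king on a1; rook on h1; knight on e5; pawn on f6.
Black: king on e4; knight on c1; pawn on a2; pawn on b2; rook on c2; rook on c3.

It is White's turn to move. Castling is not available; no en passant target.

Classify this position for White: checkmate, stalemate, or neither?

White to move; white king on a1.
In check: yes, from the black pawn on b2.
King squares — b1: attacked by Pa2; a2: attacked by Nc1; b2: attacked by Rc2.
Legal moves for White: none.
In check with no legal moves → checkmate.

checkmate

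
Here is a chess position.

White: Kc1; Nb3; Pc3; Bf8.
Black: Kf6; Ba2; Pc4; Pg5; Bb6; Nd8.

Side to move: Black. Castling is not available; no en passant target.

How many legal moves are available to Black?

Black to move; king on f6.
In check: no.
Legal moves: Nf7, Nb7, Ne6, Nc6, Kf7, Kg6, Ke6, Kf5, Ke5, Bc7, Ba7, Bc5, Ba5, Bd4, Be3+, Bf2, Bg1, Bxb3, Bb1, cxb3, g4.
Count: 21.

21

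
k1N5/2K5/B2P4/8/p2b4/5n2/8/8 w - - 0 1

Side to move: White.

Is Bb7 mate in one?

yes

After Bb7: black king on a8; in check: yes, from the white bishop on b7.
King squares — a7: attacked by Nc8; b7: attacked by Kc7; b8: attacked by Kc7.
Black has no legal moves → checkmate.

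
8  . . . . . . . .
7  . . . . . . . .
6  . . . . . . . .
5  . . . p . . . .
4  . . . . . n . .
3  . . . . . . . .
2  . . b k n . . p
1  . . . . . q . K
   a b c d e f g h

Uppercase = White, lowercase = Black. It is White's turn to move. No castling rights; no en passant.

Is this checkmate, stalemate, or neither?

neither

White to move; white king on h1.
In check: yes, from the black queen on f1.
King squares — g1: attacked by Qf1; g2: attacked by Qf1; h2: available.
Legal moves for White: Kxh2.
White is in check but has 1 legal move → neither.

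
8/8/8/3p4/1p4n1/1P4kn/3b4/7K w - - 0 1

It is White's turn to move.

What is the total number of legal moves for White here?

White to move; king on h1.
In check: no.
Legal moves: none.
Count: 0.

0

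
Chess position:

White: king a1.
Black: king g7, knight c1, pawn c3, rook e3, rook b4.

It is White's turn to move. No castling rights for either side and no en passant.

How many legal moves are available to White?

White to move; king on a1.
In check: no.
Legal moves: none.
Count: 0.

0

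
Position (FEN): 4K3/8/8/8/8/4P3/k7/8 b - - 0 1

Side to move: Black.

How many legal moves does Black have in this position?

Black to move; king on a2.
In check: no.
Legal moves: Kb3, Ka3, Kb2, Kb1, Ka1.
Count: 5.

5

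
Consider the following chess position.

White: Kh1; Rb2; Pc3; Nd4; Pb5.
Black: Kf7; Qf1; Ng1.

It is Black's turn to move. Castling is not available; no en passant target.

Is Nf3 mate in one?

After Nf3: white king on h1; in check: yes, from the black queen on f1.
King squares — g1: attacked by Qf1; g2: attacked by Qf1; h2: attacked by Nf3.
White has no legal moves → checkmate.

yes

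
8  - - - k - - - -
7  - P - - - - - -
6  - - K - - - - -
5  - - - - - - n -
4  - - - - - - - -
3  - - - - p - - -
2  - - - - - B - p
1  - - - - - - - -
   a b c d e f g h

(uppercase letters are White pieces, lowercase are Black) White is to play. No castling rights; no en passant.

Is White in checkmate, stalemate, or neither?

White to move; white king on c6.
In check: no.
Legal moves for White: Kd6, Kb6, Kd5, Kc5, Kb5, Bh4, Bg3, Bxe3, Bg1, Be1, b8=Q+, b8=R+, b8=B, b8=N.
White has 14 legal moves and is not in check → neither.

neither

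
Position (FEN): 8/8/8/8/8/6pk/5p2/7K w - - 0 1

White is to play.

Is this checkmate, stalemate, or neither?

stalemate

White to move; white king on h1.
In check: no.
King squares — g1: attacked by Pf2; g2: attacked by Kh3; h2: attacked by Pg3.
Legal moves for White: none.
Not in check and no legal moves → stalemate.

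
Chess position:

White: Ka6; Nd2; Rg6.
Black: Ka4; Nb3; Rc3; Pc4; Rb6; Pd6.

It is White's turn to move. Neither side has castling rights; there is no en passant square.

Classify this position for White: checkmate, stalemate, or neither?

neither

White to move; white king on a6.
In check: yes, from the black rook on b6.
Legal moves for White: Ka7, Kxb6.
White is in check but has 2 legal moves → neither.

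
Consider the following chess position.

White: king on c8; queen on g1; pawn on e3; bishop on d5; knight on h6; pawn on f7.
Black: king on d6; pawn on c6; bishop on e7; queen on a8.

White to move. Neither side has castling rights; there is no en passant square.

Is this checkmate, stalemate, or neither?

checkmate

White to move; white king on c8.
In check: yes, from the black queen on a8.
King squares — b7: attacked by Qa8; c7: attacked by Kd6; d7: attacked by Kd6; b8: attacked by Qa8; d8: attacked by Be7.
Legal moves for White: none.
In check with no legal moves → checkmate.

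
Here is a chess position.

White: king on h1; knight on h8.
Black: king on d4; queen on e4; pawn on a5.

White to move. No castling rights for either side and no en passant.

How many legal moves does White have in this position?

2

White to move; king on h1.
In check: yes, from the black queen on e4.
Legal moves: Kh2, Kg1.
Count: 2.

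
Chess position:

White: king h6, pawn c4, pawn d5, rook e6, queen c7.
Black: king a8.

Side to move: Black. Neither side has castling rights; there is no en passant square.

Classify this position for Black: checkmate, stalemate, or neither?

stalemate

Black to move; black king on a8.
In check: no.
King squares — a7: attacked by Qc7; b7: attacked by Qc7; b8: attacked by Qc7.
Legal moves for Black: none.
Not in check and no legal moves → stalemate.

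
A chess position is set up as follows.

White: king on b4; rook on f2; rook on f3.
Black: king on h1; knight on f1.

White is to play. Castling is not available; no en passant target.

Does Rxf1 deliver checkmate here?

After Rxf1: black king on h1; in check: yes, from the white rook on f1.
Black has 2 legal replies: Kh2, Kg2.
In check but a legal move exists → not checkmate.

no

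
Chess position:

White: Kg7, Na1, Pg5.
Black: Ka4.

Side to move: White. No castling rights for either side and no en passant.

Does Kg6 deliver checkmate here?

no

After Kg6: black king on a4; in check: no.
Black is not in check, so this cannot be checkmate.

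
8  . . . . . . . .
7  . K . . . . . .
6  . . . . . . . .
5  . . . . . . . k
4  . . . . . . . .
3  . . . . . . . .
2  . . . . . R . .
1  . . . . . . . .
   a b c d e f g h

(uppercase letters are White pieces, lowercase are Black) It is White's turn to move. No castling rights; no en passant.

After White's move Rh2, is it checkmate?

no

After Rh2: black king on h5; in check: yes, from the white rook on h2.
Black has 3 legal replies: Kg6, Kg5, Kg4.
In check but a legal move exists → not checkmate.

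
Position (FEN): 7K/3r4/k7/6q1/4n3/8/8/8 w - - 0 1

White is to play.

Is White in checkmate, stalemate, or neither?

White to move; white king on h8.
In check: no.
King squares — g7: attacked by Qg5; h7: attacked by Rd7; g8: attacked by Qg5.
Legal moves for White: none.
Not in check and no legal moves → stalemate.

stalemate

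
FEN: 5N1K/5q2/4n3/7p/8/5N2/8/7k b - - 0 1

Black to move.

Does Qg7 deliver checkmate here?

After Qg7: white king on h8; in check: yes, from the black queen on g7.
King squares — g7: attacked by Ne6; h7: attacked by Qg7; g8: attacked by Qg7.
White has no legal moves → checkmate.

yes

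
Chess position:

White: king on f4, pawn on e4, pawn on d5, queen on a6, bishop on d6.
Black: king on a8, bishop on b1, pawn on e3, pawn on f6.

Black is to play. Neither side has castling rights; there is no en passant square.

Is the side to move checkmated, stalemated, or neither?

Black to move; black king on a8.
In check: yes, from the white queen on a6.
King squares — a7: attacked by Qa6; b7: attacked by Qa6; b8: attacked by Bd6.
Legal moves for Black: none.
In check with no legal moves → checkmate.

checkmate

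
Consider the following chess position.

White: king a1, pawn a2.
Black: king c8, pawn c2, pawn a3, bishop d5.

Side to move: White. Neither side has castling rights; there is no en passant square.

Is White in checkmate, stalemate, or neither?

White to move; white king on a1.
In check: no.
King squares — b1: attacked by Pc2; a2: own pawn; b2: attacked by Pa3.
Legal moves for White: none.
Not in check and no legal moves → stalemate.

stalemate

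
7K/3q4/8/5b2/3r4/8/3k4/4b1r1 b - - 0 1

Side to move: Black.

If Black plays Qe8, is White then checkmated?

yes

After Qe8: white king on h8; in check: yes, from the black queen on e8.
King squares — g7: attacked by Rg1; h7: attacked by Bf5; g8: attacked by Rg1.
White has no legal moves → checkmate.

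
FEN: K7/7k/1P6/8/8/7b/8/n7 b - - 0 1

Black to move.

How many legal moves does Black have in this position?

Black to move; king on h7.
In check: no.
Legal moves: Kh8, Kg8, Kg7, Kh6, Kg6, Bc8, Bd7, Be6, Bf5, Bg4, Bg2+, Bf1, Nb3, Nc2.
Count: 14.

14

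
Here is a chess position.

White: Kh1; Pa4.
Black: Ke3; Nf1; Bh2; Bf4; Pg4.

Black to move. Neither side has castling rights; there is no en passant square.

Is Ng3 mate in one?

no

After Ng3: white king on h1; in check: yes, from the black knight on g3.
White has 2 legal replies: Kxh2, Kg2.
In check but a legal move exists → not checkmate.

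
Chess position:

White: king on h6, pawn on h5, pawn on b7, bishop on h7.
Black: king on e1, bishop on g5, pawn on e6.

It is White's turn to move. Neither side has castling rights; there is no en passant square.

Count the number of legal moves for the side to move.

3

White to move; king on h6.
In check: yes, from the black bishop on g5.
Legal moves: Kg7, Kg6, Kxg5.
Count: 3.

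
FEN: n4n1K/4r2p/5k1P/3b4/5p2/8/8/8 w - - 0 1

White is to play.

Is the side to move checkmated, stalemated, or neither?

White to move; white king on h8.
In check: no.
King squares — g7: attacked by Kf6; h7: attacked by Re7; g8: attacked by Bd5.
Legal moves for White: none.
Not in check and no legal moves → stalemate.

stalemate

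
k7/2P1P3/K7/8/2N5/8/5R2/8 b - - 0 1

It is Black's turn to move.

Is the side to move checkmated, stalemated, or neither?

stalemate

Black to move; black king on a8.
In check: no.
King squares — a7: attacked by Ka6; b7: attacked by Ka6; b8: attacked by Pc7.
Legal moves for Black: none.
Not in check and no legal moves → stalemate.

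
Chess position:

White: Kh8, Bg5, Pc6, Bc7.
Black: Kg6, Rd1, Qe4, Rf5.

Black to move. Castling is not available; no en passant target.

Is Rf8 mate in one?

yes

After Rf8: white king on h8; in check: yes, from the black rook on f8.
King squares — g7: attacked by Kg6; h7: attacked by Kg6; g8: attacked by Rf8.
White has no legal moves → checkmate.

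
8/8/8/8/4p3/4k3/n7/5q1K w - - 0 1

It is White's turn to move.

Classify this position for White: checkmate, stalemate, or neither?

neither

White to move; white king on h1.
In check: yes, from the black queen on f1.
King squares — g1: attacked by Qf1; g2: attacked by Qf1; h2: available.
Legal moves for White: Kh2.
White is in check but has 1 legal move → neither.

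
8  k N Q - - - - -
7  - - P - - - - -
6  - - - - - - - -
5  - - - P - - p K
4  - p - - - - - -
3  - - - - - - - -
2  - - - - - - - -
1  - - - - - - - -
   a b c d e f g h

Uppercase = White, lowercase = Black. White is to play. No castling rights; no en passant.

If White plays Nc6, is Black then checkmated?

yes

After Nc6: black king on a8; in check: yes, from the white queen on c8.
King squares — a7: attacked by Nc6; b7: attacked by Qc8; b8: attacked by Nc6.
Black has no legal moves → checkmate.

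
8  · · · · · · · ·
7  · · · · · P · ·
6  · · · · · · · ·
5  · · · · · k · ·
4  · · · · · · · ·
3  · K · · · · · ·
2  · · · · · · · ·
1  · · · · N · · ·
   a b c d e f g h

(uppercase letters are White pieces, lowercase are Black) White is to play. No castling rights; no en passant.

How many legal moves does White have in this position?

16

White to move; king on b3.
In check: no.
Legal moves: Kc4, Kb4, Ka4, Kc3, Ka3, Kc2, Kb2, Ka2, Nf3, Nd3, Ng2, Nc2, f8=Q+, f8=R+, f8=B, f8=N.
Count: 16.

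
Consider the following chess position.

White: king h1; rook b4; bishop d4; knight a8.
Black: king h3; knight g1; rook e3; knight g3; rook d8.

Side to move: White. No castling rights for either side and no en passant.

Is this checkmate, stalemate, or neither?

White to move; white king on h1.
In check: yes, from the black knight on g3.
King squares — g1: available; g2: attacked by Kh3; h2: attacked by Kh3.
Legal moves for White: Kxg1.
White is in check but has 1 legal move → neither.

neither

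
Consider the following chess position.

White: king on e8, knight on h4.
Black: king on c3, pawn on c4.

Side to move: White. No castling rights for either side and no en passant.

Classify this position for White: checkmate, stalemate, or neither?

White to move; white king on e8.
In check: no.
Legal moves for White: Kf8, Kd8, Kf7, Ke7, Kd7, Ng6, Nf5, Nf3, Ng2.
White has 9 legal moves and is not in check → neither.

neither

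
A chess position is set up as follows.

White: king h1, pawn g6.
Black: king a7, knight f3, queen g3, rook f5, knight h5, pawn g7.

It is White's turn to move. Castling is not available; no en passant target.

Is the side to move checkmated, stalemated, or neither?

stalemate

White to move; white king on h1.
In check: no.
King squares — g1: attacked by Nf3; g2: attacked by Qg3; h2: attacked by Nf3.
Legal moves for White: none.
Not in check and no legal moves → stalemate.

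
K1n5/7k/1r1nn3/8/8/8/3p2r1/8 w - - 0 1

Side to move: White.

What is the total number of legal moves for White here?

0

White to move; king on a8.
In check: no.
Legal moves: none.
Count: 0.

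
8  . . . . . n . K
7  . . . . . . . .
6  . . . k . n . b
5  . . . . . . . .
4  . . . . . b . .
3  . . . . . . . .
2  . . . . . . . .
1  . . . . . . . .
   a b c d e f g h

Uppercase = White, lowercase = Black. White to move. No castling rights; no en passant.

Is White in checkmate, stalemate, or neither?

White to move; white king on h8.
In check: no.
King squares — g7: attacked by Bh6; h7: attacked by Nf6; g8: attacked by Nf6.
Legal moves for White: none.
Not in check and no legal moves → stalemate.

stalemate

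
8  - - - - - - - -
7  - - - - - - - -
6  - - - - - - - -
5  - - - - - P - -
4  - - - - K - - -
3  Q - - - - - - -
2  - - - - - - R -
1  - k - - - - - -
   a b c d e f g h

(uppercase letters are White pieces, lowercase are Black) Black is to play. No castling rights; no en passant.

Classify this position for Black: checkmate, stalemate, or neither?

Black to move; black king on b1.
In check: no.
King squares — a1: attacked by Qa3; c1: attacked by Qa3; a2: attacked by Rg2; b2: attacked by Rg2; c2: attacked by Rg2.
Legal moves for Black: none.
Not in check and no legal moves → stalemate.

stalemate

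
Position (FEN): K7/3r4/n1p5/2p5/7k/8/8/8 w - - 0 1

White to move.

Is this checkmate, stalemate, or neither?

stalemate

White to move; white king on a8.
In check: no.
King squares — a7: attacked by Rd7; b7: attacked by Rd7; b8: attacked by Na6.
Legal moves for White: none.
Not in check and no legal moves → stalemate.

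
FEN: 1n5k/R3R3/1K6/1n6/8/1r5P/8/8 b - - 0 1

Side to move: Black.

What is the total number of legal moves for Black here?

Black to move; king on h8.
In check: no.
Legal moves: Kg8, Nd7+, Nc6, Na6, Nc7+, Nxa7+, Nd6+, Nd4+, Nc3+, Na3+, Rb4, Rxh3, Rg3, Rf3, Re3, Rd3, Rc3, Ra3, Rb2, Rb1.
Count: 20.

20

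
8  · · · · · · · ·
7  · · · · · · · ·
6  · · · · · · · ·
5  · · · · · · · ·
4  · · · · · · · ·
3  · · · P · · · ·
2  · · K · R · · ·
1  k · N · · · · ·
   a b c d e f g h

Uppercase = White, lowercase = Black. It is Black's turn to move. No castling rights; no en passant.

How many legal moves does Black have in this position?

0

Black to move; king on a1.
In check: no.
Legal moves: none.
Count: 0.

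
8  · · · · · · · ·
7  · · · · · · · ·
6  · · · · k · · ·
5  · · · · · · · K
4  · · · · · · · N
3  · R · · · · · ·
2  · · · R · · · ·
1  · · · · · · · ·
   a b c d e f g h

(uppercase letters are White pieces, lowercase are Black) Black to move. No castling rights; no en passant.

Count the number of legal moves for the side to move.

4

Black to move; king on e6.
In check: no.
Legal moves: Kf7, Ke7, Kf6, Ke5.
Count: 4.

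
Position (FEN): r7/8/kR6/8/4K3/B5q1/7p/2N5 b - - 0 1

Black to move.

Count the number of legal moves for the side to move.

3

Black to move; king on a6.
In check: yes, from the white rook on b6.
Legal moves: Ka7, Kxb6, Ka5.
Count: 3.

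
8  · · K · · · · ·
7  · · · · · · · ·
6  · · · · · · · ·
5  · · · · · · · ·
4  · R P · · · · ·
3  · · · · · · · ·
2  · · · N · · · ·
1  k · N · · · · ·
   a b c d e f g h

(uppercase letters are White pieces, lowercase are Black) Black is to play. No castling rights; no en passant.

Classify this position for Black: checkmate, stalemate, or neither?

Black to move; black king on a1.
In check: no.
King squares — b1: attacked by Nd2; a2: attacked by Nc1; b2: attacked by Rb4.
Legal moves for Black: none.
Not in check and no legal moves → stalemate.

stalemate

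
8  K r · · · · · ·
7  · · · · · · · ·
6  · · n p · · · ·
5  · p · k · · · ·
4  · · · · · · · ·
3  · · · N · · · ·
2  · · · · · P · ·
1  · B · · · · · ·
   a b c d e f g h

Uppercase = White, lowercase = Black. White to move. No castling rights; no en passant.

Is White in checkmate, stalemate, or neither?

White to move; white king on a8.
In check: yes, from the black rook on b8.
King squares — a7: attacked by Nc6; b7: attacked by Rb8; b8: attacked by Nc6.
Legal moves for White: none.
In check with no legal moves → checkmate.

checkmate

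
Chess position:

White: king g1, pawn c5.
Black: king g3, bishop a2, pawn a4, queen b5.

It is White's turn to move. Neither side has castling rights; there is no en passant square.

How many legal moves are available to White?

White to move; king on g1.
In check: no.
Legal moves: Kh1, c6.
Count: 2.

2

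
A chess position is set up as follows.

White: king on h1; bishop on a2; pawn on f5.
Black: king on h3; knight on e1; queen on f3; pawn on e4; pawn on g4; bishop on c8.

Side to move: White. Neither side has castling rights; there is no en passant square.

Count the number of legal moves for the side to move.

1

White to move; king on h1.
In check: yes, from the black queen on f3.
Legal moves: Kg1.
Count: 1.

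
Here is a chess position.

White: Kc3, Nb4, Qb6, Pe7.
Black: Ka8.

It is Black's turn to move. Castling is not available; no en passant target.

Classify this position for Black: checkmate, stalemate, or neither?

Black to move; black king on a8.
In check: no.
King squares — a7: attacked by Qb6; b7: attacked by Qb6; b8: attacked by Qb6.
Legal moves for Black: none.
Not in check and no legal moves → stalemate.

stalemate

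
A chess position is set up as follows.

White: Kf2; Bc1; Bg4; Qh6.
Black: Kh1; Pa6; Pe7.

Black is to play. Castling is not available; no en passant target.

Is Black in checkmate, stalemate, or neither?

checkmate

Black to move; black king on h1.
In check: yes, from the white queen on h6.
King squares — g1: attacked by Kf2; g2: attacked by Kf2; h2: attacked by Qh6.
Legal moves for Black: none.
In check with no legal moves → checkmate.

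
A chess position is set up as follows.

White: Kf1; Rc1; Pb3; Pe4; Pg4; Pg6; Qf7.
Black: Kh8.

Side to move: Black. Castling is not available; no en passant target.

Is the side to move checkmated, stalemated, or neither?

Black to move; black king on h8.
In check: no.
King squares — g7: attacked by Qf7; h7: attacked by Pg6; g8: attacked by Qf7.
Legal moves for Black: none.
Not in check and no legal moves → stalemate.

stalemate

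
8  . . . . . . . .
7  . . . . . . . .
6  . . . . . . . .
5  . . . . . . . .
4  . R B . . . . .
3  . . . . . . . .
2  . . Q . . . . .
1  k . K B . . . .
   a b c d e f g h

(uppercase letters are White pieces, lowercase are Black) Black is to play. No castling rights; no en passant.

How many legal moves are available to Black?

Black to move; king on a1.
In check: no.
Legal moves: none.
Count: 0.

0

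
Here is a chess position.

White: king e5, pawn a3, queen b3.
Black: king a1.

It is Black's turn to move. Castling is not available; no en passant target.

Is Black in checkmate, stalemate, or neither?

stalemate

Black to move; black king on a1.
In check: no.
King squares — b1: attacked by Qb3; a2: attacked by Qb3; b2: attacked by Qb3.
Legal moves for Black: none.
Not in check and no legal moves → stalemate.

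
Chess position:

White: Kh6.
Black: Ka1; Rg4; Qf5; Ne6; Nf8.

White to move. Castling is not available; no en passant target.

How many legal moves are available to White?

0

White to move; king on h6.
In check: no.
Legal moves: none.
Count: 0.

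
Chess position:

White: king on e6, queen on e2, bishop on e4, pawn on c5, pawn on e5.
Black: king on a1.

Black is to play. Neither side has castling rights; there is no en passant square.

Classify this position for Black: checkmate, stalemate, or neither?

Black to move; black king on a1.
In check: no.
King squares — b1: attacked by Be4; a2: attacked by Qe2; b2: attacked by Qe2.
Legal moves for Black: none.
Not in check and no legal moves → stalemate.

stalemate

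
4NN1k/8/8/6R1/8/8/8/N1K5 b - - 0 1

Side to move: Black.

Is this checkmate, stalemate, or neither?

Black to move; black king on h8.
In check: no.
King squares — g7: attacked by Rg5; h7: attacked by Nf8; g8: attacked by Rg5.
Legal moves for Black: none.
Not in check and no legal moves → stalemate.

stalemate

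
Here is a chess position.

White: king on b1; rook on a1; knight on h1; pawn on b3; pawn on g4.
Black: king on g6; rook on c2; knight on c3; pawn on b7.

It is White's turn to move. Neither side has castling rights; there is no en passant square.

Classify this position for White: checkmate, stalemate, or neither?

neither

White to move; white king on b1.
In check: yes, from the black knight on c3.
Legal moves for White: Kxc2.
White is in check but has 1 legal move → neither.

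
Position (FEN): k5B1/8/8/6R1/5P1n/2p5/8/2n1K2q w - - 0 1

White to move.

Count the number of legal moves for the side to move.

2

White to move; king on e1.
In check: yes, from the black queen on h1.
Legal moves: Kf2, Rg1.
Count: 2.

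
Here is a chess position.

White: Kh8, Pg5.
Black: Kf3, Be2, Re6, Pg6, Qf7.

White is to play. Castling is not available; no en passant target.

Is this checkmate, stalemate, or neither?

White to move; white king on h8.
In check: no.
King squares — g7: attacked by Qf7; h7: attacked by Qf7; g8: attacked by Qf7.
Legal moves for White: none.
Not in check and no legal moves → stalemate.

stalemate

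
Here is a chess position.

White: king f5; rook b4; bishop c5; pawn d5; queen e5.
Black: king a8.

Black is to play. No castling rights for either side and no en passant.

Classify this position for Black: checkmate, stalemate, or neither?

stalemate

Black to move; black king on a8.
In check: no.
King squares — a7: attacked by Bc5; b7: attacked by Rb4; b8: attacked by Rb4.
Legal moves for Black: none.
Not in check and no legal moves → stalemate.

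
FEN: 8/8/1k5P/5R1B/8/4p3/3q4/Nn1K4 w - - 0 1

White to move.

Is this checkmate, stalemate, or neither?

White to move; white king on d1.
In check: yes, from the black queen on d2.
King squares — c1: attacked by Qd2; e1: attacked by Qd2; c2: attacked by Qd2; d2: attacked by Nb1; e2: attacked by Qd2.
Legal moves for White: none.
In check with no legal moves → checkmate.

checkmate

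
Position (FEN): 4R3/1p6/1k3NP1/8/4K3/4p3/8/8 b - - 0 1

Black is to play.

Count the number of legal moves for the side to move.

Black to move; king on b6.
In check: no.
Legal moves: Kc7, Ka7, Kc6, Ka6, Kc5, Kb5, Ka5, e2.
Count: 8.

8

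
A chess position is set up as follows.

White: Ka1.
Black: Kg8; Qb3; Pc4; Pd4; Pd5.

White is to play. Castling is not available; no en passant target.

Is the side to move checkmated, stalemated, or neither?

stalemate

White to move; white king on a1.
In check: no.
King squares — b1: attacked by Qb3; a2: attacked by Qb3; b2: attacked by Qb3.
Legal moves for White: none.
Not in check and no legal moves → stalemate.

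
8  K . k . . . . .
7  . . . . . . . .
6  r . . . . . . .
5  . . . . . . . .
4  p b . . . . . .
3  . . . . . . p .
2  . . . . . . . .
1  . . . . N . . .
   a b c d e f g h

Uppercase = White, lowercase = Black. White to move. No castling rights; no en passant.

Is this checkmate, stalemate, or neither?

checkmate

White to move; white king on a8.
In check: yes, from the black rook on a6.
King squares — a7: attacked by Ra6; b7: attacked by Kc8; b8: attacked by Kc8.
Legal moves for White: none.
In check with no legal moves → checkmate.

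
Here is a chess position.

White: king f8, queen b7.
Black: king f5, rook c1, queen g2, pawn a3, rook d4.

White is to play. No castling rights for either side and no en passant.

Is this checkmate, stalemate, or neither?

neither

White to move; white king on f8.
In check: no.
Legal moves for White include: Ke8, Kf7, Ke7, Qc8+, Qb8, Qa8, Qh7+, Qg7, Qf7+, Qe7, Qd7+, Qc7, Qa7, Qc6, Qb6, Qa6, Qd5+, Qb5+, ... (list truncated; more exist).
White has legal moves and is not in check → neither.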